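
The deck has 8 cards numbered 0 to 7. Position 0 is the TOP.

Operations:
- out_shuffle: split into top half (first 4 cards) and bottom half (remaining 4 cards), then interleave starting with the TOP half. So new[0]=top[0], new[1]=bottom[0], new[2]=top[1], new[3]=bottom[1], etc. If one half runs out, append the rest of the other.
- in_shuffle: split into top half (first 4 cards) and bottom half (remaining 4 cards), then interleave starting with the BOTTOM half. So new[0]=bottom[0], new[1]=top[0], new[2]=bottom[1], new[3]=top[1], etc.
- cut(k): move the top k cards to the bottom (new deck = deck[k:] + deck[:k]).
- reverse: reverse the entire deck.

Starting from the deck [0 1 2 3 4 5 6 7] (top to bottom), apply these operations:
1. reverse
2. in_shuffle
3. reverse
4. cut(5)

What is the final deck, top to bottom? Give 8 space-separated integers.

Answer: 2 7 3 4 0 5 1 6

Derivation:
After op 1 (reverse): [7 6 5 4 3 2 1 0]
After op 2 (in_shuffle): [3 7 2 6 1 5 0 4]
After op 3 (reverse): [4 0 5 1 6 2 7 3]
After op 4 (cut(5)): [2 7 3 4 0 5 1 6]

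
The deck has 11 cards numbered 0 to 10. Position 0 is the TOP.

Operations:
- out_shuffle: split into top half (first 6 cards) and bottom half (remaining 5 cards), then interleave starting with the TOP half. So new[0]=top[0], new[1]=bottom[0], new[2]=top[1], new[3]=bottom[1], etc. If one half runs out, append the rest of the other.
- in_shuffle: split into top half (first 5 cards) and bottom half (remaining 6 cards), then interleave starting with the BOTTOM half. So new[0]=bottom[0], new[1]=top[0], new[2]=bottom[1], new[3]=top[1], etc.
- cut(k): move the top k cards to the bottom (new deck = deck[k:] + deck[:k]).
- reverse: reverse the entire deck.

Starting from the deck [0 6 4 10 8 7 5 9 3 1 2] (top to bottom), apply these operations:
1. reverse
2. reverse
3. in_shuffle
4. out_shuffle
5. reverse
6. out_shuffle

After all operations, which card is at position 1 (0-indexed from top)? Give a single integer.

Answer: 5

Derivation:
After op 1 (reverse): [2 1 3 9 5 7 8 10 4 6 0]
After op 2 (reverse): [0 6 4 10 8 7 5 9 3 1 2]
After op 3 (in_shuffle): [7 0 5 6 9 4 3 10 1 8 2]
After op 4 (out_shuffle): [7 3 0 10 5 1 6 8 9 2 4]
After op 5 (reverse): [4 2 9 8 6 1 5 10 0 3 7]
After op 6 (out_shuffle): [4 5 2 10 9 0 8 3 6 7 1]
Position 1: card 5.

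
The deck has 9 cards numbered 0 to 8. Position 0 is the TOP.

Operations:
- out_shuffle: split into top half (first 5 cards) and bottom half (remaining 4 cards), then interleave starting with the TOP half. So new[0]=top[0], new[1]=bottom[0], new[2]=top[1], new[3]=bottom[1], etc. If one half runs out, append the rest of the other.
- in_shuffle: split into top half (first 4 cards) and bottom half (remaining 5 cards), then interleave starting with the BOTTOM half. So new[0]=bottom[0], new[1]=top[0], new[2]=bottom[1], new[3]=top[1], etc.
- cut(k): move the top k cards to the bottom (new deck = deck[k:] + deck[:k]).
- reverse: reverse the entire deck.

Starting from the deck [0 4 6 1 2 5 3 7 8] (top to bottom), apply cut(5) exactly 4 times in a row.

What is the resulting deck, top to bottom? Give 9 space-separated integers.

After op 1 (cut(5)): [5 3 7 8 0 4 6 1 2]
After op 2 (cut(5)): [4 6 1 2 5 3 7 8 0]
After op 3 (cut(5)): [3 7 8 0 4 6 1 2 5]
After op 4 (cut(5)): [6 1 2 5 3 7 8 0 4]

Answer: 6 1 2 5 3 7 8 0 4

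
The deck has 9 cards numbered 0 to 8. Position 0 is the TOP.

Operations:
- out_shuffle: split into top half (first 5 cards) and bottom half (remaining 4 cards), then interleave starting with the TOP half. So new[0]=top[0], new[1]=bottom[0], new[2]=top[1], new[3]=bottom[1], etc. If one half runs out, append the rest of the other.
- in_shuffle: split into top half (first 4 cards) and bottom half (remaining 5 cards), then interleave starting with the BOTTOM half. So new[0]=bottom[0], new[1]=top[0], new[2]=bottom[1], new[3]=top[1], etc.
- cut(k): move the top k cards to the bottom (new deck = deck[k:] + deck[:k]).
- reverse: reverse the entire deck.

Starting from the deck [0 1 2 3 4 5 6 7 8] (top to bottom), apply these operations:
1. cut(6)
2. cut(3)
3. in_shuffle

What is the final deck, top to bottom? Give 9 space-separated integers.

Answer: 4 0 5 1 6 2 7 3 8

Derivation:
After op 1 (cut(6)): [6 7 8 0 1 2 3 4 5]
After op 2 (cut(3)): [0 1 2 3 4 5 6 7 8]
After op 3 (in_shuffle): [4 0 5 1 6 2 7 3 8]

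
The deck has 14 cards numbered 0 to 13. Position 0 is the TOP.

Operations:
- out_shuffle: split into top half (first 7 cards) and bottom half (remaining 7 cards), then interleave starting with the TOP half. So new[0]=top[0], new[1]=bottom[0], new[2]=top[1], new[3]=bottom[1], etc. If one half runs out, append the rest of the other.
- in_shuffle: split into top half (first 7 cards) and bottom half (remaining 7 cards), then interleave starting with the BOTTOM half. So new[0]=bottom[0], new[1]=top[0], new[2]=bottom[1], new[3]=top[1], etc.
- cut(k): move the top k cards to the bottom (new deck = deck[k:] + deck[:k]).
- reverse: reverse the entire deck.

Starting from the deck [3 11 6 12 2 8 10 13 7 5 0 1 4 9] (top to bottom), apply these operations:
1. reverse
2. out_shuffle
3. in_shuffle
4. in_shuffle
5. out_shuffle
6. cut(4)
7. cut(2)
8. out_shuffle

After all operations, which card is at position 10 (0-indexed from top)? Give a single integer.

After op 1 (reverse): [9 4 1 0 5 7 13 10 8 2 12 6 11 3]
After op 2 (out_shuffle): [9 10 4 8 1 2 0 12 5 6 7 11 13 3]
After op 3 (in_shuffle): [12 9 5 10 6 4 7 8 11 1 13 2 3 0]
After op 4 (in_shuffle): [8 12 11 9 1 5 13 10 2 6 3 4 0 7]
After op 5 (out_shuffle): [8 10 12 2 11 6 9 3 1 4 5 0 13 7]
After op 6 (cut(4)): [11 6 9 3 1 4 5 0 13 7 8 10 12 2]
After op 7 (cut(2)): [9 3 1 4 5 0 13 7 8 10 12 2 11 6]
After op 8 (out_shuffle): [9 7 3 8 1 10 4 12 5 2 0 11 13 6]
Position 10: card 0.

Answer: 0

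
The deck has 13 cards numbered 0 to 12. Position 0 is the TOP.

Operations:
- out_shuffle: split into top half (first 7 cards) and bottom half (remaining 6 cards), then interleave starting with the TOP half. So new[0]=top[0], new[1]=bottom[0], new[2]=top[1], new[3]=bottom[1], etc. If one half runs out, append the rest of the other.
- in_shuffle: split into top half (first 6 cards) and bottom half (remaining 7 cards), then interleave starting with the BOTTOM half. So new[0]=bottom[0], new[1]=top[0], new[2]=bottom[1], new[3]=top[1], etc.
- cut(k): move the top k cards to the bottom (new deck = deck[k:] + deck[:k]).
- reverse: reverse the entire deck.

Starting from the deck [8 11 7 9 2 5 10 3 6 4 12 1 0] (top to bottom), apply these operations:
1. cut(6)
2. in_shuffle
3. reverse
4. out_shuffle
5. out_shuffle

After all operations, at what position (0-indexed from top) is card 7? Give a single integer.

After op 1 (cut(6)): [10 3 6 4 12 1 0 8 11 7 9 2 5]
After op 2 (in_shuffle): [0 10 8 3 11 6 7 4 9 12 2 1 5]
After op 3 (reverse): [5 1 2 12 9 4 7 6 11 3 8 10 0]
After op 4 (out_shuffle): [5 6 1 11 2 3 12 8 9 10 4 0 7]
After op 5 (out_shuffle): [5 8 6 9 1 10 11 4 2 0 3 7 12]
Card 7 is at position 11.

Answer: 11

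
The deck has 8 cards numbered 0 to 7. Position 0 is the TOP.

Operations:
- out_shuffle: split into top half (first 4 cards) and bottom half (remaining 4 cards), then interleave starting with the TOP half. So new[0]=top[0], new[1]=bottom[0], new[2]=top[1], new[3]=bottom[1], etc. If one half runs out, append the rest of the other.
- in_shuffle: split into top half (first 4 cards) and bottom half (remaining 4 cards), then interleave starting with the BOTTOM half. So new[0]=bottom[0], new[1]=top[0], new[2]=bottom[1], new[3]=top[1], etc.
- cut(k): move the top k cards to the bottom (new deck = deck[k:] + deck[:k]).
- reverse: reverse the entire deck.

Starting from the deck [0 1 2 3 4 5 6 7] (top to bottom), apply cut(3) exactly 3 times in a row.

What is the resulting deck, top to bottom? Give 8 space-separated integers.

After op 1 (cut(3)): [3 4 5 6 7 0 1 2]
After op 2 (cut(3)): [6 7 0 1 2 3 4 5]
After op 3 (cut(3)): [1 2 3 4 5 6 7 0]

Answer: 1 2 3 4 5 6 7 0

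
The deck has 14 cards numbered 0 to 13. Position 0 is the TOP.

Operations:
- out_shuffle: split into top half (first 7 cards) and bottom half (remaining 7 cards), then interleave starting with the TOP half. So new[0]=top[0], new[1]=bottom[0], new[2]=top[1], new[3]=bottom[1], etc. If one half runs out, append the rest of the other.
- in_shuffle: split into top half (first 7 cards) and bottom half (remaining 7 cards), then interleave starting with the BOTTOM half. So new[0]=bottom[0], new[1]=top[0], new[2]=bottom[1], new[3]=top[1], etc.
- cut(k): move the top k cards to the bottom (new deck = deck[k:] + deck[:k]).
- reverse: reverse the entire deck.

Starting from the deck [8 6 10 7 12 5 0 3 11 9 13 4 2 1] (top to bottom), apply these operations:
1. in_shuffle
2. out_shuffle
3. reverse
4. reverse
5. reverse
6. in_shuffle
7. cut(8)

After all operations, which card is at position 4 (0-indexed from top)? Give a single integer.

Answer: 3

Derivation:
After op 1 (in_shuffle): [3 8 11 6 9 10 13 7 4 12 2 5 1 0]
After op 2 (out_shuffle): [3 7 8 4 11 12 6 2 9 5 10 1 13 0]
After op 3 (reverse): [0 13 1 10 5 9 2 6 12 11 4 8 7 3]
After op 4 (reverse): [3 7 8 4 11 12 6 2 9 5 10 1 13 0]
After op 5 (reverse): [0 13 1 10 5 9 2 6 12 11 4 8 7 3]
After op 6 (in_shuffle): [6 0 12 13 11 1 4 10 8 5 7 9 3 2]
After op 7 (cut(8)): [8 5 7 9 3 2 6 0 12 13 11 1 4 10]
Position 4: card 3.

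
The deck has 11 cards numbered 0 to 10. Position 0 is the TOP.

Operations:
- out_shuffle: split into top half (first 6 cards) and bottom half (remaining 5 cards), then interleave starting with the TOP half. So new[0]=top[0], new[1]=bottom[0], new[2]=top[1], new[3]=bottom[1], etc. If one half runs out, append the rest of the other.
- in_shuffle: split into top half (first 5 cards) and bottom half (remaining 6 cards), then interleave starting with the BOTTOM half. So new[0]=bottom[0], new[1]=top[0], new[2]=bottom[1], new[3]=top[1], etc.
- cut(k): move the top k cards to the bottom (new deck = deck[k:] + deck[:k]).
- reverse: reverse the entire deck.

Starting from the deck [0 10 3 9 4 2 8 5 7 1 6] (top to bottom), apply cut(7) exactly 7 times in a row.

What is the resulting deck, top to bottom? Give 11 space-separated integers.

Answer: 2 8 5 7 1 6 0 10 3 9 4

Derivation:
After op 1 (cut(7)): [5 7 1 6 0 10 3 9 4 2 8]
After op 2 (cut(7)): [9 4 2 8 5 7 1 6 0 10 3]
After op 3 (cut(7)): [6 0 10 3 9 4 2 8 5 7 1]
After op 4 (cut(7)): [8 5 7 1 6 0 10 3 9 4 2]
After op 5 (cut(7)): [3 9 4 2 8 5 7 1 6 0 10]
After op 6 (cut(7)): [1 6 0 10 3 9 4 2 8 5 7]
After op 7 (cut(7)): [2 8 5 7 1 6 0 10 3 9 4]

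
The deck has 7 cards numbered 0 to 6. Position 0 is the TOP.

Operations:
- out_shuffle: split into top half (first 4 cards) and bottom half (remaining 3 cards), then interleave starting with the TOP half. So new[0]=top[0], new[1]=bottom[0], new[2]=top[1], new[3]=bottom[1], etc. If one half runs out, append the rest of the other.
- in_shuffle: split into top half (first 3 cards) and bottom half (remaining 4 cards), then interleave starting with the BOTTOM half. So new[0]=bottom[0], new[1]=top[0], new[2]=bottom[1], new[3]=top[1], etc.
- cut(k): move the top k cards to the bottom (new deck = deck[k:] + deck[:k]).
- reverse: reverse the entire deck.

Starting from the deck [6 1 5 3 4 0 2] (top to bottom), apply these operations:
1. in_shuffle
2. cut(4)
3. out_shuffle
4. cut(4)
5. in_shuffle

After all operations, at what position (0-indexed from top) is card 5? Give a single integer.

Answer: 4

Derivation:
After op 1 (in_shuffle): [3 6 4 1 0 5 2]
After op 2 (cut(4)): [0 5 2 3 6 4 1]
After op 3 (out_shuffle): [0 6 5 4 2 1 3]
After op 4 (cut(4)): [2 1 3 0 6 5 4]
After op 5 (in_shuffle): [0 2 6 1 5 3 4]
Card 5 is at position 4.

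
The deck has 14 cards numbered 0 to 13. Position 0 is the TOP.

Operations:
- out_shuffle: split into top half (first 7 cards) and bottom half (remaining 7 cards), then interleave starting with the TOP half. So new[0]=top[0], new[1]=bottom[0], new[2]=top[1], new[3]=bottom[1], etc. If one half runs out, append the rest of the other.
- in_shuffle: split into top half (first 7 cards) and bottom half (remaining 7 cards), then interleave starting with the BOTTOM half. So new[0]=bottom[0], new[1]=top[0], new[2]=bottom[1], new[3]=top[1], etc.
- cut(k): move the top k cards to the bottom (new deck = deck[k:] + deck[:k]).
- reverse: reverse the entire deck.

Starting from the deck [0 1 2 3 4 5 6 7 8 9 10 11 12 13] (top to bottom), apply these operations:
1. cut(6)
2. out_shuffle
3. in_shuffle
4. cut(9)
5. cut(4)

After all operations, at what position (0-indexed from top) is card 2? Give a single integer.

Answer: 1

Derivation:
After op 1 (cut(6)): [6 7 8 9 10 11 12 13 0 1 2 3 4 5]
After op 2 (out_shuffle): [6 13 7 0 8 1 9 2 10 3 11 4 12 5]
After op 3 (in_shuffle): [2 6 10 13 3 7 11 0 4 8 12 1 5 9]
After op 4 (cut(9)): [8 12 1 5 9 2 6 10 13 3 7 11 0 4]
After op 5 (cut(4)): [9 2 6 10 13 3 7 11 0 4 8 12 1 5]
Card 2 is at position 1.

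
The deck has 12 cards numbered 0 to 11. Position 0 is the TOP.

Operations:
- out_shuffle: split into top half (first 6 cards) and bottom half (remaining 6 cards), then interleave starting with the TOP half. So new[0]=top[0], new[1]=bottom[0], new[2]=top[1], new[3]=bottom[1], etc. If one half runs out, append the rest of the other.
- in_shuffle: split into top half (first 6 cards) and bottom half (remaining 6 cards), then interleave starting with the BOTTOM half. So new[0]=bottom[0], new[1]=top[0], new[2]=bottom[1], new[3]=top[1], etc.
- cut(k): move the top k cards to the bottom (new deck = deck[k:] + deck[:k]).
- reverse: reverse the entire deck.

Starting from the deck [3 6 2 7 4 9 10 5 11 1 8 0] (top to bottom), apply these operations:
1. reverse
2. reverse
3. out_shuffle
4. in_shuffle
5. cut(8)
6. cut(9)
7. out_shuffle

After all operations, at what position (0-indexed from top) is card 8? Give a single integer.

After op 1 (reverse): [0 8 1 11 5 10 9 4 7 2 6 3]
After op 2 (reverse): [3 6 2 7 4 9 10 5 11 1 8 0]
After op 3 (out_shuffle): [3 10 6 5 2 11 7 1 4 8 9 0]
After op 4 (in_shuffle): [7 3 1 10 4 6 8 5 9 2 0 11]
After op 5 (cut(8)): [9 2 0 11 7 3 1 10 4 6 8 5]
After op 6 (cut(9)): [6 8 5 9 2 0 11 7 3 1 10 4]
After op 7 (out_shuffle): [6 11 8 7 5 3 9 1 2 10 0 4]
Card 8 is at position 2.

Answer: 2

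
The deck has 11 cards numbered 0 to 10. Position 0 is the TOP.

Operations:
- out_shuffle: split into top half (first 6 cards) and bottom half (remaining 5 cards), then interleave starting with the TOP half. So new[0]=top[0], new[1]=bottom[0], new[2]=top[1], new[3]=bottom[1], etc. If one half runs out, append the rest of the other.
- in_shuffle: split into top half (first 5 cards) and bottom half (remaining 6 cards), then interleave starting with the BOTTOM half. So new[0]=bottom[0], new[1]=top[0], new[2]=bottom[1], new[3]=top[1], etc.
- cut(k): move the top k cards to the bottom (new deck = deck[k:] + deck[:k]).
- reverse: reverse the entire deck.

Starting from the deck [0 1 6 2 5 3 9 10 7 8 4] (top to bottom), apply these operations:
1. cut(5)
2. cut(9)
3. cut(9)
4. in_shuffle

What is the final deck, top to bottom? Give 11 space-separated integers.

Answer: 9 1 10 6 7 2 8 5 4 3 0

Derivation:
After op 1 (cut(5)): [3 9 10 7 8 4 0 1 6 2 5]
After op 2 (cut(9)): [2 5 3 9 10 7 8 4 0 1 6]
After op 3 (cut(9)): [1 6 2 5 3 9 10 7 8 4 0]
After op 4 (in_shuffle): [9 1 10 6 7 2 8 5 4 3 0]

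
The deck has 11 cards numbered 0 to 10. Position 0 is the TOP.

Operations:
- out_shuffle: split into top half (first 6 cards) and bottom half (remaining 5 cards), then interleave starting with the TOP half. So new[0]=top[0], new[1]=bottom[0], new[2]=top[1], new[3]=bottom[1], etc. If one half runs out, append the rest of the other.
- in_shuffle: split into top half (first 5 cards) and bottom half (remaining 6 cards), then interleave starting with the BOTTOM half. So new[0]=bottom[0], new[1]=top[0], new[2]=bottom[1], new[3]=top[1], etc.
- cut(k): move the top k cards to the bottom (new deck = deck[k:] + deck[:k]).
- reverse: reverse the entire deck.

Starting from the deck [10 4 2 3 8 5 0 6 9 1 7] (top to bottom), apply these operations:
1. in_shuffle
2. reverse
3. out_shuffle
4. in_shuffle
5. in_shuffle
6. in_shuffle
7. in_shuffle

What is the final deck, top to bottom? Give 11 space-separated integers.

Answer: 9 3 1 8 7 5 10 0 4 6 2

Derivation:
After op 1 (in_shuffle): [5 10 0 4 6 2 9 3 1 8 7]
After op 2 (reverse): [7 8 1 3 9 2 6 4 0 10 5]
After op 3 (out_shuffle): [7 6 8 4 1 0 3 10 9 5 2]
After op 4 (in_shuffle): [0 7 3 6 10 8 9 4 5 1 2]
After op 5 (in_shuffle): [8 0 9 7 4 3 5 6 1 10 2]
After op 6 (in_shuffle): [3 8 5 0 6 9 1 7 10 4 2]
After op 7 (in_shuffle): [9 3 1 8 7 5 10 0 4 6 2]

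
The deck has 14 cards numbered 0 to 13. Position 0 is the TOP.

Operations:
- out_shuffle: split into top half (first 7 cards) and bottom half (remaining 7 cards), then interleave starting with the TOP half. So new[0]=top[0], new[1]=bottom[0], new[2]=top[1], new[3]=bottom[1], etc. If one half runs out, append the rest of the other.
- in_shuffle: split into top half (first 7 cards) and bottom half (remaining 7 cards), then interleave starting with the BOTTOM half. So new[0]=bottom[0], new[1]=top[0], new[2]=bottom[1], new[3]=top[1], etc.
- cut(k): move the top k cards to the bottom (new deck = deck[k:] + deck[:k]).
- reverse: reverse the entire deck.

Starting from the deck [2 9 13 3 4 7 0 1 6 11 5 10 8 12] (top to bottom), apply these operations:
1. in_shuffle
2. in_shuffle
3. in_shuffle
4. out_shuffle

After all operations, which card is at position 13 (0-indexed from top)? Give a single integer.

Answer: 8

Derivation:
After op 1 (in_shuffle): [1 2 6 9 11 13 5 3 10 4 8 7 12 0]
After op 2 (in_shuffle): [3 1 10 2 4 6 8 9 7 11 12 13 0 5]
After op 3 (in_shuffle): [9 3 7 1 11 10 12 2 13 4 0 6 5 8]
After op 4 (out_shuffle): [9 2 3 13 7 4 1 0 11 6 10 5 12 8]
Position 13: card 8.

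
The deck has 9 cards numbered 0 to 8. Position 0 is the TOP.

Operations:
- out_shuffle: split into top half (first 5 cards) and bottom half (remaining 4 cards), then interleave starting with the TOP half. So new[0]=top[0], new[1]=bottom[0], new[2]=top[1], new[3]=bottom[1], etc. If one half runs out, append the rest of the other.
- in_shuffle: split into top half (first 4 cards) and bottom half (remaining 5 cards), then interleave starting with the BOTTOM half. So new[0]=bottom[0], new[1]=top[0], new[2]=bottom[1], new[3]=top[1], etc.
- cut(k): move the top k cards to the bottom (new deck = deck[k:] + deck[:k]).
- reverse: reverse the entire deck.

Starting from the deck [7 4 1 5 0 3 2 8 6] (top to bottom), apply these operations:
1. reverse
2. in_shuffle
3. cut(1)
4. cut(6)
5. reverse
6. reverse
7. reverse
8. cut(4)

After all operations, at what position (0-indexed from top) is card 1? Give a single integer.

After op 1 (reverse): [6 8 2 3 0 5 1 4 7]
After op 2 (in_shuffle): [0 6 5 8 1 2 4 3 7]
After op 3 (cut(1)): [6 5 8 1 2 4 3 7 0]
After op 4 (cut(6)): [3 7 0 6 5 8 1 2 4]
After op 5 (reverse): [4 2 1 8 5 6 0 7 3]
After op 6 (reverse): [3 7 0 6 5 8 1 2 4]
After op 7 (reverse): [4 2 1 8 5 6 0 7 3]
After op 8 (cut(4)): [5 6 0 7 3 4 2 1 8]
Card 1 is at position 7.

Answer: 7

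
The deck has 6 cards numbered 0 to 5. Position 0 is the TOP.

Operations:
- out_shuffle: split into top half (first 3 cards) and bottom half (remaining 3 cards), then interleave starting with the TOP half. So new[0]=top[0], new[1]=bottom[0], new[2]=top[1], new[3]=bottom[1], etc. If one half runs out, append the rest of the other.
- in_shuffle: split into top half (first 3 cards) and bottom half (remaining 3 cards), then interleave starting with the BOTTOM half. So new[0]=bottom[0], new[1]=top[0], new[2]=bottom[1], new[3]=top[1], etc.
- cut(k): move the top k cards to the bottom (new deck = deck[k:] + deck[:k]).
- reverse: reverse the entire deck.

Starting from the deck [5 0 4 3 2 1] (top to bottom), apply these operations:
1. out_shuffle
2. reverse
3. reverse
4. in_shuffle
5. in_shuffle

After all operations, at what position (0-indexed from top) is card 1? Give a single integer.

Answer: 2

Derivation:
After op 1 (out_shuffle): [5 3 0 2 4 1]
After op 2 (reverse): [1 4 2 0 3 5]
After op 3 (reverse): [5 3 0 2 4 1]
After op 4 (in_shuffle): [2 5 4 3 1 0]
After op 5 (in_shuffle): [3 2 1 5 0 4]
Card 1 is at position 2.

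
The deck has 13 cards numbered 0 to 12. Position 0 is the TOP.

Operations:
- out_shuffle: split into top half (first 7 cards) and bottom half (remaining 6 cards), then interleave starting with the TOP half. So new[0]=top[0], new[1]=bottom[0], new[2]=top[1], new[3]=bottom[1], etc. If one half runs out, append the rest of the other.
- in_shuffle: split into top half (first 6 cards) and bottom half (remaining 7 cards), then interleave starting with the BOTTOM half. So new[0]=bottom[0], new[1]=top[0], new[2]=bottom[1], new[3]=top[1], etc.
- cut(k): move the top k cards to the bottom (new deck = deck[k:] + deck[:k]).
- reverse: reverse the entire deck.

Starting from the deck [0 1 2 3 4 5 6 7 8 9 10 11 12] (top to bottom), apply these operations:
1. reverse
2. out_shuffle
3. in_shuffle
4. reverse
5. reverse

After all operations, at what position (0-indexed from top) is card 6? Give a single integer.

Answer: 12

Derivation:
After op 1 (reverse): [12 11 10 9 8 7 6 5 4 3 2 1 0]
After op 2 (out_shuffle): [12 5 11 4 10 3 9 2 8 1 7 0 6]
After op 3 (in_shuffle): [9 12 2 5 8 11 1 4 7 10 0 3 6]
After op 4 (reverse): [6 3 0 10 7 4 1 11 8 5 2 12 9]
After op 5 (reverse): [9 12 2 5 8 11 1 4 7 10 0 3 6]
Card 6 is at position 12.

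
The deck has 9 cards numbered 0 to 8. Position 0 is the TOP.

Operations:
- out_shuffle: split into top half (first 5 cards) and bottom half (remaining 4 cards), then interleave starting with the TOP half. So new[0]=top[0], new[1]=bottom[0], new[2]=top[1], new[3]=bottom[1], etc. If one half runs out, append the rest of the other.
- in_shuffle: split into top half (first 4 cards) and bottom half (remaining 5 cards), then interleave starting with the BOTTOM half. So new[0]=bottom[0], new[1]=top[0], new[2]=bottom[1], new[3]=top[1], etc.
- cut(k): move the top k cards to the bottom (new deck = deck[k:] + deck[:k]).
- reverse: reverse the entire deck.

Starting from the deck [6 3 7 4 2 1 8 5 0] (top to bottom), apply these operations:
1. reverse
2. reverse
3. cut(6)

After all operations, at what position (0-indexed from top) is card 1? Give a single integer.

After op 1 (reverse): [0 5 8 1 2 4 7 3 6]
After op 2 (reverse): [6 3 7 4 2 1 8 5 0]
After op 3 (cut(6)): [8 5 0 6 3 7 4 2 1]
Card 1 is at position 8.

Answer: 8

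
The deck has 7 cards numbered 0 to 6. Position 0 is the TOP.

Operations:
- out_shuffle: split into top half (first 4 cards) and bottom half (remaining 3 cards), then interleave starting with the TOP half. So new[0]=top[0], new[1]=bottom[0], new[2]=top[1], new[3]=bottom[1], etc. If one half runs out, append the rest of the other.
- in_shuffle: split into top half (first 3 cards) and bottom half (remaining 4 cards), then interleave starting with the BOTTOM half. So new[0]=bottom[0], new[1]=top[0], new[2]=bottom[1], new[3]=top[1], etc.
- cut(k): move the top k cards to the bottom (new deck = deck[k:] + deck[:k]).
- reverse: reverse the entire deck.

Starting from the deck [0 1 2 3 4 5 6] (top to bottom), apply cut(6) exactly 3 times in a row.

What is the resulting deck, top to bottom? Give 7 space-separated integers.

Answer: 4 5 6 0 1 2 3

Derivation:
After op 1 (cut(6)): [6 0 1 2 3 4 5]
After op 2 (cut(6)): [5 6 0 1 2 3 4]
After op 3 (cut(6)): [4 5 6 0 1 2 3]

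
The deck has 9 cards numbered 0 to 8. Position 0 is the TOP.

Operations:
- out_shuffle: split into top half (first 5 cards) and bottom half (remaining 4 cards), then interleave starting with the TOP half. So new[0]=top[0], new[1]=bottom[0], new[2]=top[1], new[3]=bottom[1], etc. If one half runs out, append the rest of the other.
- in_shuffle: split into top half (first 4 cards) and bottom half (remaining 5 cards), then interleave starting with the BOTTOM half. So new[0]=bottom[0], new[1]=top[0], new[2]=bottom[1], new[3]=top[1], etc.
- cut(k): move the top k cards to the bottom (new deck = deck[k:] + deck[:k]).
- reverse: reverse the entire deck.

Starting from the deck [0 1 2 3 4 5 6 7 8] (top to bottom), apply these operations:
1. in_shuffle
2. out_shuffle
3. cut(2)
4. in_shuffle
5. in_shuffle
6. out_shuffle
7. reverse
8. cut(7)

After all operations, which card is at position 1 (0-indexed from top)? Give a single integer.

Answer: 6

Derivation:
After op 1 (in_shuffle): [4 0 5 1 6 2 7 3 8]
After op 2 (out_shuffle): [4 2 0 7 5 3 1 8 6]
After op 3 (cut(2)): [0 7 5 3 1 8 6 4 2]
After op 4 (in_shuffle): [1 0 8 7 6 5 4 3 2]
After op 5 (in_shuffle): [6 1 5 0 4 8 3 7 2]
After op 6 (out_shuffle): [6 8 1 3 5 7 0 2 4]
After op 7 (reverse): [4 2 0 7 5 3 1 8 6]
After op 8 (cut(7)): [8 6 4 2 0 7 5 3 1]
Position 1: card 6.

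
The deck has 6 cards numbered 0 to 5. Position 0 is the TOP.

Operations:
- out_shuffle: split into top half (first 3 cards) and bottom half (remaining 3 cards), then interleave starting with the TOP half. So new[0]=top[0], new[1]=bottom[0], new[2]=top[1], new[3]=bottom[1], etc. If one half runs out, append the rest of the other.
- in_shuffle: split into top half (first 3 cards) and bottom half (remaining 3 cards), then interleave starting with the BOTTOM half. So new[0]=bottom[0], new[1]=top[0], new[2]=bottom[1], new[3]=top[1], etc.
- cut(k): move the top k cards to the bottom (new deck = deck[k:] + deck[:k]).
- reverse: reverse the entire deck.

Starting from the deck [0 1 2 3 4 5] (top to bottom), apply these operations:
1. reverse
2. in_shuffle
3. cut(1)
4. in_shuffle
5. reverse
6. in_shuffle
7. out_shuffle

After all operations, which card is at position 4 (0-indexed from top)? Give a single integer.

Answer: 5

Derivation:
After op 1 (reverse): [5 4 3 2 1 0]
After op 2 (in_shuffle): [2 5 1 4 0 3]
After op 3 (cut(1)): [5 1 4 0 3 2]
After op 4 (in_shuffle): [0 5 3 1 2 4]
After op 5 (reverse): [4 2 1 3 5 0]
After op 6 (in_shuffle): [3 4 5 2 0 1]
After op 7 (out_shuffle): [3 2 4 0 5 1]
Position 4: card 5.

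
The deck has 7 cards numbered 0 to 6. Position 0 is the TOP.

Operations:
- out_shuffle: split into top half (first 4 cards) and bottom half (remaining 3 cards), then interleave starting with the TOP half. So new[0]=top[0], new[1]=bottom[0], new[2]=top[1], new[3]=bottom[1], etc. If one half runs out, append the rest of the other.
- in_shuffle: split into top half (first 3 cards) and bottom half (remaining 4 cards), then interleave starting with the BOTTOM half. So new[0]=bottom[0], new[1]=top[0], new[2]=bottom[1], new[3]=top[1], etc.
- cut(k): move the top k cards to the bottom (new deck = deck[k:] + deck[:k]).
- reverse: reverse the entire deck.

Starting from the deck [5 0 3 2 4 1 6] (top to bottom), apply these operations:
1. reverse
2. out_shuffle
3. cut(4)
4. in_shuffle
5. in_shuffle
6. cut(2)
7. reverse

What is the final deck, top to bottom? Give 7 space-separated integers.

After op 1 (reverse): [6 1 4 2 3 0 5]
After op 2 (out_shuffle): [6 3 1 0 4 5 2]
After op 3 (cut(4)): [4 5 2 6 3 1 0]
After op 4 (in_shuffle): [6 4 3 5 1 2 0]
After op 5 (in_shuffle): [5 6 1 4 2 3 0]
After op 6 (cut(2)): [1 4 2 3 0 5 6]
After op 7 (reverse): [6 5 0 3 2 4 1]

Answer: 6 5 0 3 2 4 1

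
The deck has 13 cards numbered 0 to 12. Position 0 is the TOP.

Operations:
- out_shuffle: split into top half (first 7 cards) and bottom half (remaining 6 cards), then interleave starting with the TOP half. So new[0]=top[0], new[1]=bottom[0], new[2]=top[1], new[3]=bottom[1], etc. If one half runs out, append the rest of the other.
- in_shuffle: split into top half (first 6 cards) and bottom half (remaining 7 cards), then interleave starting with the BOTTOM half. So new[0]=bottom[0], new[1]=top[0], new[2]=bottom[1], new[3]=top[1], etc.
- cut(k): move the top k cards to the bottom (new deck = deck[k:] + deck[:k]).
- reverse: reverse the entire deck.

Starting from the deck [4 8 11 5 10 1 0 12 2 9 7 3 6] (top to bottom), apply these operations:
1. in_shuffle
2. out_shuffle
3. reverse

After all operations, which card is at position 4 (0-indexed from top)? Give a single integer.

Answer: 2

Derivation:
After op 1 (in_shuffle): [0 4 12 8 2 11 9 5 7 10 3 1 6]
After op 2 (out_shuffle): [0 5 4 7 12 10 8 3 2 1 11 6 9]
After op 3 (reverse): [9 6 11 1 2 3 8 10 12 7 4 5 0]
Position 4: card 2.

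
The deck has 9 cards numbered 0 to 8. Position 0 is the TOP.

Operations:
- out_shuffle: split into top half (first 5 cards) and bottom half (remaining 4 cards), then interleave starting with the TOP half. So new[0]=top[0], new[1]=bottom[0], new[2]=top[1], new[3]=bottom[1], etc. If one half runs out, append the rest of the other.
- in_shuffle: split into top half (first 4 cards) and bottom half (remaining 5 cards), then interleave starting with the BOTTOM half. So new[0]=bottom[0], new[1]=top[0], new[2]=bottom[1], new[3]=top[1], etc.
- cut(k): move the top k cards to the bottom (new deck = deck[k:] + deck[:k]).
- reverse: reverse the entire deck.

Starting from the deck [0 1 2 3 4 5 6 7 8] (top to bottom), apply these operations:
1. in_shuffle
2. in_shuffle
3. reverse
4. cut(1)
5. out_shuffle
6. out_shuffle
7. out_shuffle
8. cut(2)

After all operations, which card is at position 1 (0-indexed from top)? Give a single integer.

Answer: 4

Derivation:
After op 1 (in_shuffle): [4 0 5 1 6 2 7 3 8]
After op 2 (in_shuffle): [6 4 2 0 7 5 3 1 8]
After op 3 (reverse): [8 1 3 5 7 0 2 4 6]
After op 4 (cut(1)): [1 3 5 7 0 2 4 6 8]
After op 5 (out_shuffle): [1 2 3 4 5 6 7 8 0]
After op 6 (out_shuffle): [1 6 2 7 3 8 4 0 5]
After op 7 (out_shuffle): [1 8 6 4 2 0 7 5 3]
After op 8 (cut(2)): [6 4 2 0 7 5 3 1 8]
Position 1: card 4.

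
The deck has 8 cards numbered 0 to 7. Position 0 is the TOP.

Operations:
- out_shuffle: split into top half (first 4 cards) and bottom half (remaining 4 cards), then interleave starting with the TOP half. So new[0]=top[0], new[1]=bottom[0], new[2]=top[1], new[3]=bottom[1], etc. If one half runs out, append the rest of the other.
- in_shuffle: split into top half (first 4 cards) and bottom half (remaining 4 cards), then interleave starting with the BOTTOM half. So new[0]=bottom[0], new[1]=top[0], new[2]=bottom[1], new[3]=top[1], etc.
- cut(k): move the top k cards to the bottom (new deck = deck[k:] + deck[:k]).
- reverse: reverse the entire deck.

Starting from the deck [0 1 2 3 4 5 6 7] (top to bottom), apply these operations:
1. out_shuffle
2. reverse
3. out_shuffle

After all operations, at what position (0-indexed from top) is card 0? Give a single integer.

Answer: 7

Derivation:
After op 1 (out_shuffle): [0 4 1 5 2 6 3 7]
After op 2 (reverse): [7 3 6 2 5 1 4 0]
After op 3 (out_shuffle): [7 5 3 1 6 4 2 0]
Card 0 is at position 7.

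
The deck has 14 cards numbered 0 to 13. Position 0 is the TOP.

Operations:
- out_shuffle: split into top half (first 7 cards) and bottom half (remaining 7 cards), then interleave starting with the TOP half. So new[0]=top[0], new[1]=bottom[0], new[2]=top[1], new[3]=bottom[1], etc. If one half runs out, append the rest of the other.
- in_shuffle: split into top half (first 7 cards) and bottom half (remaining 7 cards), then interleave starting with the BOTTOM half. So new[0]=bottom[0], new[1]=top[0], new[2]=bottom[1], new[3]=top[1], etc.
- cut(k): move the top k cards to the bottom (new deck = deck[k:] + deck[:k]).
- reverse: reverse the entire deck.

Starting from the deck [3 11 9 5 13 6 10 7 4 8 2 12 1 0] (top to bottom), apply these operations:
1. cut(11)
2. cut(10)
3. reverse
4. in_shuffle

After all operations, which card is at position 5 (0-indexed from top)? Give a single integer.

Answer: 13

Derivation:
After op 1 (cut(11)): [12 1 0 3 11 9 5 13 6 10 7 4 8 2]
After op 2 (cut(10)): [7 4 8 2 12 1 0 3 11 9 5 13 6 10]
After op 3 (reverse): [10 6 13 5 9 11 3 0 1 12 2 8 4 7]
After op 4 (in_shuffle): [0 10 1 6 12 13 2 5 8 9 4 11 7 3]
Position 5: card 13.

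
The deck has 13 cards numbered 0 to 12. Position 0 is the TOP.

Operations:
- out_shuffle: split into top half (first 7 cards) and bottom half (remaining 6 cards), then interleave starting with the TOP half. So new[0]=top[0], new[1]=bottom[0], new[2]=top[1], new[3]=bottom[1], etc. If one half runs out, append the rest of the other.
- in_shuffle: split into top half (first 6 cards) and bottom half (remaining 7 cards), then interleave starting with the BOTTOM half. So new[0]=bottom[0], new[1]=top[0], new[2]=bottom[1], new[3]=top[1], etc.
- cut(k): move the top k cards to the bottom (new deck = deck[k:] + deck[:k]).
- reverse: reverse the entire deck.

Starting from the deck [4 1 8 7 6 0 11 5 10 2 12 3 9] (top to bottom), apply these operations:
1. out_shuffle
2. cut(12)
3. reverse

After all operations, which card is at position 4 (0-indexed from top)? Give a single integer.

After op 1 (out_shuffle): [4 5 1 10 8 2 7 12 6 3 0 9 11]
After op 2 (cut(12)): [11 4 5 1 10 8 2 7 12 6 3 0 9]
After op 3 (reverse): [9 0 3 6 12 7 2 8 10 1 5 4 11]
Position 4: card 12.

Answer: 12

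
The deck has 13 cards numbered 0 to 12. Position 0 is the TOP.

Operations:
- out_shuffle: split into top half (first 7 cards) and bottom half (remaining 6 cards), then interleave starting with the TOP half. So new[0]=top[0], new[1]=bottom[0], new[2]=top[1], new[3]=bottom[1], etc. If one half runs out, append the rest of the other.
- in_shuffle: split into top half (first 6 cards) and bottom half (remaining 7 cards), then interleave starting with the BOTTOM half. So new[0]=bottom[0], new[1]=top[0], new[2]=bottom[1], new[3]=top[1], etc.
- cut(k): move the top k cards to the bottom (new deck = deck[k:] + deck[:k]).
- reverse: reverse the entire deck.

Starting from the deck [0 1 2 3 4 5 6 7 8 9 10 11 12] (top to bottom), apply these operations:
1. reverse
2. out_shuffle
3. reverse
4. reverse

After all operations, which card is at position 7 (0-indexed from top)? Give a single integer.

Answer: 2

Derivation:
After op 1 (reverse): [12 11 10 9 8 7 6 5 4 3 2 1 0]
After op 2 (out_shuffle): [12 5 11 4 10 3 9 2 8 1 7 0 6]
After op 3 (reverse): [6 0 7 1 8 2 9 3 10 4 11 5 12]
After op 4 (reverse): [12 5 11 4 10 3 9 2 8 1 7 0 6]
Position 7: card 2.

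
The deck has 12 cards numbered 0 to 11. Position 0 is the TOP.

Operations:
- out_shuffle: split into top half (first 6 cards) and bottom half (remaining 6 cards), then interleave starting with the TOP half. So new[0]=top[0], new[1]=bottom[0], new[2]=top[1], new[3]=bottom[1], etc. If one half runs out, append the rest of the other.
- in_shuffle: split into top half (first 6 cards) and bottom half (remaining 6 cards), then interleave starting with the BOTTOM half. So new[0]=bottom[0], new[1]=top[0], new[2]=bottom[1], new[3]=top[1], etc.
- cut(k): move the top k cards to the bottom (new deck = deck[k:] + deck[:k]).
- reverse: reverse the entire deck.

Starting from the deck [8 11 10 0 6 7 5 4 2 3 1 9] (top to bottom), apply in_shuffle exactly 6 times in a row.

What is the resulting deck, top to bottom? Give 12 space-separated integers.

Answer: 9 1 3 2 4 5 7 6 0 10 11 8

Derivation:
After op 1 (in_shuffle): [5 8 4 11 2 10 3 0 1 6 9 7]
After op 2 (in_shuffle): [3 5 0 8 1 4 6 11 9 2 7 10]
After op 3 (in_shuffle): [6 3 11 5 9 0 2 8 7 1 10 4]
After op 4 (in_shuffle): [2 6 8 3 7 11 1 5 10 9 4 0]
After op 5 (in_shuffle): [1 2 5 6 10 8 9 3 4 7 0 11]
After op 6 (in_shuffle): [9 1 3 2 4 5 7 6 0 10 11 8]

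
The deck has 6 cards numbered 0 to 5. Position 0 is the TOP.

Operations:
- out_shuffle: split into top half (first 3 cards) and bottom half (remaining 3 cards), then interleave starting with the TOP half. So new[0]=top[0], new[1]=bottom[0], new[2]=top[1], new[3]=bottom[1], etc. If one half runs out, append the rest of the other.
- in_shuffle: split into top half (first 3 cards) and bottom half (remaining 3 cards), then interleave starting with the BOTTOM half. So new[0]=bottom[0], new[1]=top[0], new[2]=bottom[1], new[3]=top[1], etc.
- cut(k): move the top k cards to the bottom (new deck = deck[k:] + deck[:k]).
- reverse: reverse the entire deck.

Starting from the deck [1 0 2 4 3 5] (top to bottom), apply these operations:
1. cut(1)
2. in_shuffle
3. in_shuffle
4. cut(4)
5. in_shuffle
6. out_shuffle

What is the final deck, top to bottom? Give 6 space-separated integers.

After op 1 (cut(1)): [0 2 4 3 5 1]
After op 2 (in_shuffle): [3 0 5 2 1 4]
After op 3 (in_shuffle): [2 3 1 0 4 5]
After op 4 (cut(4)): [4 5 2 3 1 0]
After op 5 (in_shuffle): [3 4 1 5 0 2]
After op 6 (out_shuffle): [3 5 4 0 1 2]

Answer: 3 5 4 0 1 2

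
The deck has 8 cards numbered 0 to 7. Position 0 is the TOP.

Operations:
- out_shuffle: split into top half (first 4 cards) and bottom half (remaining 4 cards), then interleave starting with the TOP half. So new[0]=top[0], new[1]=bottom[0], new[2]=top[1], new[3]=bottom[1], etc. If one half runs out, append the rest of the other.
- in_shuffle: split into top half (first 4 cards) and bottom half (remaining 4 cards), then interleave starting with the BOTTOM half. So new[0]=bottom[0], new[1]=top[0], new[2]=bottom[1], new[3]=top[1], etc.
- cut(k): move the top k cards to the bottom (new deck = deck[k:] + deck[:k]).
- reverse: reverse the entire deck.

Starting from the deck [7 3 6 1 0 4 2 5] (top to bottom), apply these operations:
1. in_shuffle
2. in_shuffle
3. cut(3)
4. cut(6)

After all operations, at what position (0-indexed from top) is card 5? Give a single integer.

After op 1 (in_shuffle): [0 7 4 3 2 6 5 1]
After op 2 (in_shuffle): [2 0 6 7 5 4 1 3]
After op 3 (cut(3)): [7 5 4 1 3 2 0 6]
After op 4 (cut(6)): [0 6 7 5 4 1 3 2]
Card 5 is at position 3.

Answer: 3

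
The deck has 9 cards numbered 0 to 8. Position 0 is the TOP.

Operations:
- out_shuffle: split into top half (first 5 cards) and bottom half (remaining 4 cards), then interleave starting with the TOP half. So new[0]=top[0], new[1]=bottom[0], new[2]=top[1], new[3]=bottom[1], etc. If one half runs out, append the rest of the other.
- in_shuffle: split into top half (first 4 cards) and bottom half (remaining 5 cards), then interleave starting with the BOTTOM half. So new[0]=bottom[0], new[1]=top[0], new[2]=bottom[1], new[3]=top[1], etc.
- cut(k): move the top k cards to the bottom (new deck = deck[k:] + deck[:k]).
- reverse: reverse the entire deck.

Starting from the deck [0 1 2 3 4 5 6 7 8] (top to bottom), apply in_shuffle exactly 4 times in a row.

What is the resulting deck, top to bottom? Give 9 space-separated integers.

After op 1 (in_shuffle): [4 0 5 1 6 2 7 3 8]
After op 2 (in_shuffle): [6 4 2 0 7 5 3 1 8]
After op 3 (in_shuffle): [7 6 5 4 3 2 1 0 8]
After op 4 (in_shuffle): [3 7 2 6 1 5 0 4 8]

Answer: 3 7 2 6 1 5 0 4 8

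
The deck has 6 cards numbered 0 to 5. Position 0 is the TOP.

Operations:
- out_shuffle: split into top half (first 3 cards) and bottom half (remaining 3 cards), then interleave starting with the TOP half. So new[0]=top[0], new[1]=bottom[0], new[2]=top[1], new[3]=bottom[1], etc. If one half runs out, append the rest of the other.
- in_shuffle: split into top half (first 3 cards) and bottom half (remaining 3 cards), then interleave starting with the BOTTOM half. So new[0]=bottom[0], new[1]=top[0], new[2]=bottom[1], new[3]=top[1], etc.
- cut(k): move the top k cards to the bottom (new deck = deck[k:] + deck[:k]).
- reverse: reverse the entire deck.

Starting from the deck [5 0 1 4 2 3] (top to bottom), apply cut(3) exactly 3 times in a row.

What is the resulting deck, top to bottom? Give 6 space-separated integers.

After op 1 (cut(3)): [4 2 3 5 0 1]
After op 2 (cut(3)): [5 0 1 4 2 3]
After op 3 (cut(3)): [4 2 3 5 0 1]

Answer: 4 2 3 5 0 1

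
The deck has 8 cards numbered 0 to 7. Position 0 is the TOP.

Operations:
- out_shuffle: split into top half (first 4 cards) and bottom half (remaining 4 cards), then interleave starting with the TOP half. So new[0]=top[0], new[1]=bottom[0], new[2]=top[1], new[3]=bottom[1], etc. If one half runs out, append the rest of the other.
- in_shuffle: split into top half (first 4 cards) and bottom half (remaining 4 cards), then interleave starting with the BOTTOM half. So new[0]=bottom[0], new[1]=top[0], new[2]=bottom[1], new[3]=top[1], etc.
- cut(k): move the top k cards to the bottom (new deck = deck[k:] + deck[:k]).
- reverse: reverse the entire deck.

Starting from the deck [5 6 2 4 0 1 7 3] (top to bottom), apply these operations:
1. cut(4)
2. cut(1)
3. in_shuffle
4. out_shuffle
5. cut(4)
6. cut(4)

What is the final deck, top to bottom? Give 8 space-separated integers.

Answer: 6 4 1 3 2 0 7 5

Derivation:
After op 1 (cut(4)): [0 1 7 3 5 6 2 4]
After op 2 (cut(1)): [1 7 3 5 6 2 4 0]
After op 3 (in_shuffle): [6 1 2 7 4 3 0 5]
After op 4 (out_shuffle): [6 4 1 3 2 0 7 5]
After op 5 (cut(4)): [2 0 7 5 6 4 1 3]
After op 6 (cut(4)): [6 4 1 3 2 0 7 5]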